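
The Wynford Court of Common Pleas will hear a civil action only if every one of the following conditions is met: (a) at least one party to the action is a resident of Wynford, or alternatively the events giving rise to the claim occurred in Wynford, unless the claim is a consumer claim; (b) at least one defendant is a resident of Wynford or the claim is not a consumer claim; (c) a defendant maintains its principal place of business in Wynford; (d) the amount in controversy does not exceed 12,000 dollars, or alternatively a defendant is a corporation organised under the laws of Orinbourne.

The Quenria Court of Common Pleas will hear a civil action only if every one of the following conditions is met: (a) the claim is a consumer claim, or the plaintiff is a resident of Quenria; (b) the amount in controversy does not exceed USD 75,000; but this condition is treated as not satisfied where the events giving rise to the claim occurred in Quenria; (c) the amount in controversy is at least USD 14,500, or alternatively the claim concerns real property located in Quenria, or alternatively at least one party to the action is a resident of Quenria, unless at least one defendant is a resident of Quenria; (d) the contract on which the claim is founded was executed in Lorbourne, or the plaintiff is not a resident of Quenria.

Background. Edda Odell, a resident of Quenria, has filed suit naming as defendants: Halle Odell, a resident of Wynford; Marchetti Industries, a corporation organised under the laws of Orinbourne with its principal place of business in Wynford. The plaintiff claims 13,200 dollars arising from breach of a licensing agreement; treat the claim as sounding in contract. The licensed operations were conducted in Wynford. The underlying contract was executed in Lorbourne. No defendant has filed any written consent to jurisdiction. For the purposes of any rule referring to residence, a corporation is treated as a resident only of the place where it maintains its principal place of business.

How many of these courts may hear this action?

2

The Wynford Court of Common Pleas:
  (a) Halle Odell resides in Wynford, which satisfies one of the alternatives. Met.
  (b) Halle Odell resides in Wynford, so this disjunct is met. Satisfied.
  (c) Marchetti Industries has its principal place of business in Wynford. Condition met.
  (d) Marchetti Industries is organised under the laws of Orinbourne, which satisfies one of the alternatives. Met.
  → Every requirement is satisfied — jurisdiction.
The Quenria Court of Common Pleas:
  (a) The plaintiff resides in Quenria, so one alternative holds. Met.
  (b) The amount in controversy is $13,200, within the USD 75,000 ceiling. And the carve-out is inapplicable — the operative events occurred in Wynford, not Quenria. Condition met.
  (c) Edda Odell resides in Quenria, so one alternative holds. Satisfied.
  (d) The contract was executed in Lorbourne, which satisfies one of the alternatives. Met.
  → Every requirement is satisfied — jurisdiction.
Courts with jurisdiction: the Wynford Court of Common Pleas, the Quenria Court of Common Pleas — 2 in total.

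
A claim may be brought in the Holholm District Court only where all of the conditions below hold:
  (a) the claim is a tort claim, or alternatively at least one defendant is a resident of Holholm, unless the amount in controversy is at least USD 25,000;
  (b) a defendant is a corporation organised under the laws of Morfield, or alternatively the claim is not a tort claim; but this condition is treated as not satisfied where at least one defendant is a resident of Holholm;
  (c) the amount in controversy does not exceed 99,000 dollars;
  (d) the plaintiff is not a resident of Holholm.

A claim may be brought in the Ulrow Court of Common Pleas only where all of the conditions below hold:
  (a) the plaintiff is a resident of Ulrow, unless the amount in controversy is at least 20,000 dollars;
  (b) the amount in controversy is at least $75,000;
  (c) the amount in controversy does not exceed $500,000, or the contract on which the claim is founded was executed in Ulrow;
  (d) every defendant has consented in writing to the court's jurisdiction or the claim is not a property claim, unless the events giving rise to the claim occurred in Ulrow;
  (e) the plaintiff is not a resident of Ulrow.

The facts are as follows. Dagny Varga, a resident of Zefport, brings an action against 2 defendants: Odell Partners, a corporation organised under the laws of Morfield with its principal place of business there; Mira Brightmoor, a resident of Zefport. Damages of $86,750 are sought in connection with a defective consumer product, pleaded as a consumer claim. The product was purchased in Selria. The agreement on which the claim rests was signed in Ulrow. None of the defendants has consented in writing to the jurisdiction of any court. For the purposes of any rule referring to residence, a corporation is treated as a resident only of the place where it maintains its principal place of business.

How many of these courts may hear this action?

2

The Holholm District Court:
  (a) The claim is a consumer claim, not a tort claim; no defendant resides in Holholm (they reside in Morfield, Zefport) — none of the alternatives is met. However, the amount in controversy is USD 86,750, which meets the USD 25,000 floor, so the 'unless' proviso supplies this condition. Satisfied.
  (b) Odell Partners is organised under the laws of Morfield — that alternative is enough. The carve-out does not apply: no defendant resides in Holholm (they reside in Morfield, Zefport). Met.
  (c) The amount in controversy is $86,750, within the 99,000 dollars ceiling. Condition met.
  (d) The plaintiff resides in Zefport, which is not Holholm. Met.
  → Every requirement is satisfied — jurisdiction.
The Ulrow Court of Common Pleas:
  (a) The plaintiff resides in Zefport, not Ulrow. But the amount in controversy is USD 86,750, which meets the USD 20,000 floor, and the 'unless' clause therefore excuses the requirement. Satisfied.
  (b) The amount in controversy is 86,750 dollars, which meets the USD 75,000 floor. Condition met.
  (c) The amount in controversy is $86,750, within the 500,000 dollars ceiling, so one alternative holds. Met.
  (d) The claim is a consumer claim, not a property claim, so one alternative holds. Condition met.
  (e) The plaintiff resides in Zefport, which is not Ulrow. Met.
  → The court has jurisdiction.
Courts with jurisdiction: the Holholm District Court, the Ulrow Court of Common Pleas — 2 in total.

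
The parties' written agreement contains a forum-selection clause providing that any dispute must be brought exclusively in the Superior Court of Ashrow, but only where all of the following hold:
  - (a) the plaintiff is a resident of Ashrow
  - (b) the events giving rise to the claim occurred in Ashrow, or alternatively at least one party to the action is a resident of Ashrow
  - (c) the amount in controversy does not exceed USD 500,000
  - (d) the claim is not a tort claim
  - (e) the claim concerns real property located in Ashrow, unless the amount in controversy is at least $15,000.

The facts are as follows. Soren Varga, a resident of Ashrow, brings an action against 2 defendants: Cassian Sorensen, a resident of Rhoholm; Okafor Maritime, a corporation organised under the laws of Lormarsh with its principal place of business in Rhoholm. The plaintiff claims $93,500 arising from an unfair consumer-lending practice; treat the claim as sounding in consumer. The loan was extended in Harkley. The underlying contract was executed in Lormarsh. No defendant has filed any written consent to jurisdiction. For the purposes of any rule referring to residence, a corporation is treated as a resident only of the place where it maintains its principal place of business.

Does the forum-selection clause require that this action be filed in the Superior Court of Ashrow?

The Superior Court of Ashrow:
  (a) The plaintiff resides in Ashrow. Condition met.
  (b) Soren Varga resides in Ashrow, so this disjunct is met. Met.
  (c) The amount in controversy is $93,500, within the $500,000 ceiling. Satisfied.
  (d) The claim is a consumer claim, not a tort claim. Met.
  (e) The claim does not concern real property. But the amount in controversy is $93,500, which meets the $15,000 floor, and the 'unless' clause therefore excuses the requirement. Satisfied.
  → The clause applies.

Yes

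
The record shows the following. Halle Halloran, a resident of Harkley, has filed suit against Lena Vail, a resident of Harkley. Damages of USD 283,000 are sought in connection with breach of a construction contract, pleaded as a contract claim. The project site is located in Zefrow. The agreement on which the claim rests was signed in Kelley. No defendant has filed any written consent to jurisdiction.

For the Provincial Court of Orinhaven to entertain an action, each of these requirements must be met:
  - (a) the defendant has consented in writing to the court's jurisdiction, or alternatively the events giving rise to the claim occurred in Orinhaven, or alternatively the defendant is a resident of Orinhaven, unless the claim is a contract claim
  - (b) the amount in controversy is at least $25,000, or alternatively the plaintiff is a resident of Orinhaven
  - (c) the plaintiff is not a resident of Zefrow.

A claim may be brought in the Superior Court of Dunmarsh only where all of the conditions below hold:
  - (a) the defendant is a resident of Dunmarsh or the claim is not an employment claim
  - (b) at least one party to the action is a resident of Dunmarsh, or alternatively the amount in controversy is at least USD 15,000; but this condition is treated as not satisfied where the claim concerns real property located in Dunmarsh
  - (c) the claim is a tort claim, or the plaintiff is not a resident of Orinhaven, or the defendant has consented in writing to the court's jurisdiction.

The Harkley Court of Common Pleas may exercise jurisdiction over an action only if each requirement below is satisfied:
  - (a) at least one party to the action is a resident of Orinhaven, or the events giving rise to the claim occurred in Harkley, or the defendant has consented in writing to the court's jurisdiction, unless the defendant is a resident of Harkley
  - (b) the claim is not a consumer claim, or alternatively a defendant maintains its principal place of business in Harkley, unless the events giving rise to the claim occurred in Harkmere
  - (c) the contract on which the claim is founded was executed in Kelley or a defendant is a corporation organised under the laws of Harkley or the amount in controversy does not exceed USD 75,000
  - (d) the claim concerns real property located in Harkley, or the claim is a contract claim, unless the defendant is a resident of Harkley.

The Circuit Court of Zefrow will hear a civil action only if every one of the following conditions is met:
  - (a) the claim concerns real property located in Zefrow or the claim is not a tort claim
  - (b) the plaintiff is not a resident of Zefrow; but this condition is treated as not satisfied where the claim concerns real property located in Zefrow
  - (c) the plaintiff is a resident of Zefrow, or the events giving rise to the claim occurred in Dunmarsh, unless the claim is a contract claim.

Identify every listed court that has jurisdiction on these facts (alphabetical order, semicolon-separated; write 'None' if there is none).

the Circuit Court of Zefrow; the Harkley Court of Common Pleas; the Provincial Court of Orinhaven; the Superior Court of Dunmarsh

The Provincial Court of Orinhaven:
  (a) No such written consent has been filed; the operative events occurred in Zefrow, not Orinhaven; the defendant resides in Harkley, not Orinhaven — no alternative holds. But the claim is a contract claim, and the 'unless' clause therefore excuses the requirement. Satisfied.
  (b) The amount in controversy is $283,000, which meets the 25,000 dollars floor — that alternative is enough. Condition met.
  (c) The plaintiff resides in Harkley, which is not Zefrow. Met.
  → Jurisdiction lies.
The Superior Court of Dunmarsh:
  (a) The claim is a contract claim, not an employment claim — that alternative is enough. Condition met.
  (b) The amount in controversy is USD 283,000, which meets the $15,000 floor, so one alternative holds. The exception is not triggered, since the claim does not concern real property. Condition met.
  (c) The plaintiff resides in Harkley, which is not Orinhaven, so this disjunct is met. Satisfied.
  → Jurisdiction lies.
The Harkley Court of Common Pleas:
  (a) No party resides in Orinhaven; the operative events occurred in Zefrow, not Harkley; no such written consent has been filed — every alternative fails. But the defendant resides in Harkley, and the 'unless' clause therefore excuses the requirement. Satisfied.
  (b) The claim is a contract claim, not a consumer claim, which satisfies one of the alternatives. Condition met.
  (c) The contract was executed in Kelley, so one alternative holds. Met.
  (d) The claim is a contract claim, so this disjunct is met. Met.
  → Every requirement is satisfied — jurisdiction.
The Circuit Court of Zefrow:
  (a) The claim is a contract claim, not a tort claim — that alternative is enough. Condition met.
  (b) The plaintiff resides in Harkley, which is not Zefrow. And the carve-out is inapplicable — the claim does not concern real property. Met.
  (c) The plaintiff resides in Harkley, not Zefrow; the operative events occurred in Zefrow, not Dunmarsh — none of the alternatives is met. The proviso rescues it, though: the claim is a contract claim. Satisfied.
  → The court has jurisdiction.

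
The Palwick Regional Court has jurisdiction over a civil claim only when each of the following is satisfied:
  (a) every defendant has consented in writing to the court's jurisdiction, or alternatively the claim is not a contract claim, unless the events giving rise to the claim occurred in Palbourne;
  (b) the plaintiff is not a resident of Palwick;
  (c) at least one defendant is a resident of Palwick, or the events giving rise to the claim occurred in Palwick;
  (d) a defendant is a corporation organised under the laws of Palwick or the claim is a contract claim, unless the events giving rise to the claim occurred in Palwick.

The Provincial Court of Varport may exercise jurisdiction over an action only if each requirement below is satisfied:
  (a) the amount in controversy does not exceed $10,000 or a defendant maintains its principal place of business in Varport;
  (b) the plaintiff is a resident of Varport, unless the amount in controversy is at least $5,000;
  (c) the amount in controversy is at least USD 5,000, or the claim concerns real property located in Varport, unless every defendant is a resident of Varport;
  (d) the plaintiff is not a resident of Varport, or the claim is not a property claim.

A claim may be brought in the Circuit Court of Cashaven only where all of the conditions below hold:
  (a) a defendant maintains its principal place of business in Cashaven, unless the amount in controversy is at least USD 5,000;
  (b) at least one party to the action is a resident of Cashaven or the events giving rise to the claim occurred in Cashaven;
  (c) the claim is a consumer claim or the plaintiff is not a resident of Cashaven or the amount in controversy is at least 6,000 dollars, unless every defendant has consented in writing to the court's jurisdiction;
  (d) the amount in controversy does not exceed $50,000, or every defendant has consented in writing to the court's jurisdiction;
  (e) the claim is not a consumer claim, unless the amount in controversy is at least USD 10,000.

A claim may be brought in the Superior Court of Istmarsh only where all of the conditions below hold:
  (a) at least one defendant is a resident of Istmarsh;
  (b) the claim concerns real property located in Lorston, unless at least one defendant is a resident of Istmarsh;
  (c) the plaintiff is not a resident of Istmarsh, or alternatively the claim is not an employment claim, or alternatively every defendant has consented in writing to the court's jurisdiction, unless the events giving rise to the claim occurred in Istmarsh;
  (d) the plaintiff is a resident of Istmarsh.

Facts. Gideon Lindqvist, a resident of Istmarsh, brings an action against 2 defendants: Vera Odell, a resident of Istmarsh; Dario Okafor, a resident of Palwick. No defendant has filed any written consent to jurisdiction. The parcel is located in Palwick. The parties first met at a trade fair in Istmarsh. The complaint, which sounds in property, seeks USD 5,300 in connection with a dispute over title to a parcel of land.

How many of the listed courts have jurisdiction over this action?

3

The Palwick Regional Court:
  (a) The claim is a property claim, not a contract claim, so one alternative holds. Satisfied.
  (b) The plaintiff resides in Istmarsh, which is not Palwick. Condition met.
  (c) Dario Okafor resides in Palwick, so this disjunct is met. Condition met.
  (d) No defendant is a corporation; the claim is a property claim, not a contract claim — none of the alternatives is met. But the operative events occurred in Palwick, and the 'unless' clause therefore excuses the requirement. Condition met.
  → The court has jurisdiction.
The Provincial Court of Varport:
  (a) The amount in controversy is USD 5,300, within the $10,000 ceiling — that alternative is enough. Condition met.
  (b) The plaintiff resides in Istmarsh, not Varport. But the amount in controversy is $5,300, which meets the USD 5,000 floor, and the 'unless' clause therefore excuses the requirement. Satisfied.
  (c) The amount in controversy is 5,300 dollars, which meets the 5,000 dollars floor, which satisfies one of the alternatives. Condition met.
  (d) The plaintiff resides in Istmarsh, which is not Varport — that alternative is enough. Condition met.
  → Every requirement is satisfied — jurisdiction.
The Circuit Court of Cashaven:
  (a) No defendant is a corporation. However, the amount in controversy is USD 5,300, which meets the $5,000 floor, so the 'unless' proviso supplies this condition. Met.
  (b) No party resides in Cashaven; the operative events occurred in Palwick, not Cashaven — no alternative holds. Fails.
  (c) The plaintiff resides in Istmarsh, which is not Cashaven, which satisfies one of the alternatives. Condition met.
  (d) The amount in controversy is 5,300 dollars, within the 50,000 dollars ceiling — that alternative is enough. Met.
  (e) The claim is a property claim, not a consumer claim. Met.
  → Not every requirement is met — no jurisdiction.
The Superior Court of Istmarsh:
  (a) Vera Odell resides in Istmarsh. Condition met.
  (b) The property lies in Palwick, not Lorston. But Vera Odell resides in Istmarsh, and the 'unless' clause therefore excuses the requirement. Condition met.
  (c) The claim is a property claim, not an employment claim, which satisfies one of the alternatives. Met.
  (d) The plaintiff resides in Istmarsh. Condition met.
  → Jurisdiction lies.
Courts with jurisdiction: the Palwick Regional Court, the Provincial Court of Varport, the Superior Court of Istmarsh — 3 in total.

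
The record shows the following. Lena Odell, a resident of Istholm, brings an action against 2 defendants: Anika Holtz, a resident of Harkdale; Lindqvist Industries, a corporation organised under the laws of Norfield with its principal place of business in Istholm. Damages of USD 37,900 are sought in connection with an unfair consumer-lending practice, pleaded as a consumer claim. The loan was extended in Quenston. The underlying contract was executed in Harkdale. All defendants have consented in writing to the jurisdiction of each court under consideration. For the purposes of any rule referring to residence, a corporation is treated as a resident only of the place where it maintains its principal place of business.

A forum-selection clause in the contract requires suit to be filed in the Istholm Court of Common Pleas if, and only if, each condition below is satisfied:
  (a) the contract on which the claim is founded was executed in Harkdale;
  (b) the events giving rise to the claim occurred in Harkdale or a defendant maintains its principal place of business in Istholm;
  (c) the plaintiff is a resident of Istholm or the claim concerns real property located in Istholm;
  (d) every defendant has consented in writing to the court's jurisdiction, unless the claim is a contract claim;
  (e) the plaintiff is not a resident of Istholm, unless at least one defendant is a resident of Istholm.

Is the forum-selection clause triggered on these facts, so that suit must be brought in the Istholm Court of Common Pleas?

Yes

The Istholm Court of Common Pleas:
  (a) The contract was executed in Harkdale. Condition met.
  (b) Lindqvist Industries has its principal place of business in Istholm — that alternative is enough. Satisfied.
  (c) The plaintiff resides in Istholm, so this disjunct is met. Met.
  (d) Every defendant has filed written consent. Condition met.
  (e) The plaintiff resides in Istholm. But Lindqvist Industries resides in Istholm, and the 'unless' clause therefore excuses the requirement. Satisfied.
  → Forum clause is triggered.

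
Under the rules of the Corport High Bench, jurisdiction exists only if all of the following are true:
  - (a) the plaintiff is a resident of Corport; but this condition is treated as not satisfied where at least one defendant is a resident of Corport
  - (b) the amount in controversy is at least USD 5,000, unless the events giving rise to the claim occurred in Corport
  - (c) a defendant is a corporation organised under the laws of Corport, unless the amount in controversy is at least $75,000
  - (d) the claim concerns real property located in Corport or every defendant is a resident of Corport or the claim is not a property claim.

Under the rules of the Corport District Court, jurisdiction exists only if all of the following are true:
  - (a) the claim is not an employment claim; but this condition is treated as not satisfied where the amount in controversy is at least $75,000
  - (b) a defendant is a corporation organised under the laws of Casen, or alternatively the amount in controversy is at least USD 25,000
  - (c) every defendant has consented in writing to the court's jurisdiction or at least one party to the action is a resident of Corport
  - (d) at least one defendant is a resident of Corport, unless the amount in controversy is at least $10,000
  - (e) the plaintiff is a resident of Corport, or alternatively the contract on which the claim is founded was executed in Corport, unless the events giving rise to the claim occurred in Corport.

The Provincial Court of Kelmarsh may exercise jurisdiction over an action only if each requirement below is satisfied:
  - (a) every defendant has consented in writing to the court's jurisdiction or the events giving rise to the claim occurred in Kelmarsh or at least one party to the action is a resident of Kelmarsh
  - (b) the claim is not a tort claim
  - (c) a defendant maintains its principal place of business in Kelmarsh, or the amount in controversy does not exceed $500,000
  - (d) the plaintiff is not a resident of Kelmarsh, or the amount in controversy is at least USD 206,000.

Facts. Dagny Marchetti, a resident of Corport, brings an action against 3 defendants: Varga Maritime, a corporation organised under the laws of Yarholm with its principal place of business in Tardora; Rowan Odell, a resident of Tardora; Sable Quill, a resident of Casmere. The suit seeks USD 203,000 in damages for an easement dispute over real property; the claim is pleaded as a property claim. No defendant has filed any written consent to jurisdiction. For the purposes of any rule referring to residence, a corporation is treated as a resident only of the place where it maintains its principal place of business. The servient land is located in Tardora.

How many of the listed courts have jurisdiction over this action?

The Corport High Bench:
  (a) The plaintiff resides in Corport. And the carve-out is inapplicable — no defendant resides in Corport (they reside in Tardora, Tardora, Casmere). Satisfied.
  (b) The amount in controversy is USD 203,000, which meets the 5,000 dollars floor. Met.
  (c) The corporate defendant(s) are organised in Yarholm, not Corport. However, the amount in controversy is USD 203,000, which meets the USD 75,000 floor, so the 'unless' proviso supplies this condition. Condition met.
  (d) The property lies in Tardora, not Corport; the defendants reside as follows — Varga Maritime in Tardora, Rowan Odell in Tardora, Sable Quill in Casmere — not all in Corport; the claim is a property claim — none of the alternatives is met. Fails.
  → Not every requirement is met — no jurisdiction.
The Corport District Court:
  (a) The claim is a property claim, not an employment claim. However, the amount in controversy is 203,000 dollars, which meets the USD 75,000 floor, which falls within the stated exception and so defeats the condition. Not satisfied.
  (b) The amount in controversy is USD 203,000, which meets the 25,000 dollars floor, so one alternative holds. Condition met.
  (c) Dagny Marchetti resides in Corport — that alternative is enough. Met.
  (d) No defendant resides in Corport (they reside in Tardora, Tardora, Casmere). However, the amount in controversy is $203,000, which meets the $10,000 floor, so the 'unless' proviso supplies this condition. Satisfied.
  (e) The plaintiff resides in Corport — that alternative is enough. Condition met.
  → At least one condition fails; no jurisdiction.
The Provincial Court of Kelmarsh:
  (a) No such written consent has been filed; the operative events occurred in Tardora, not Kelmarsh; no party resides in Kelmarsh — none of the alternatives is met. Condition not met.
  (b) The claim is a property claim, not a tort claim. Satisfied.
  (c) The amount in controversy is USD 203,000, within the $500,000 ceiling, which satisfies one of the alternatives. Condition met.
  (d) The plaintiff resides in Corport, which is not Kelmarsh, which satisfies one of the alternatives. Satisfied.
  → The court lacks jurisdiction.
No court satisfies all of its conditions.

0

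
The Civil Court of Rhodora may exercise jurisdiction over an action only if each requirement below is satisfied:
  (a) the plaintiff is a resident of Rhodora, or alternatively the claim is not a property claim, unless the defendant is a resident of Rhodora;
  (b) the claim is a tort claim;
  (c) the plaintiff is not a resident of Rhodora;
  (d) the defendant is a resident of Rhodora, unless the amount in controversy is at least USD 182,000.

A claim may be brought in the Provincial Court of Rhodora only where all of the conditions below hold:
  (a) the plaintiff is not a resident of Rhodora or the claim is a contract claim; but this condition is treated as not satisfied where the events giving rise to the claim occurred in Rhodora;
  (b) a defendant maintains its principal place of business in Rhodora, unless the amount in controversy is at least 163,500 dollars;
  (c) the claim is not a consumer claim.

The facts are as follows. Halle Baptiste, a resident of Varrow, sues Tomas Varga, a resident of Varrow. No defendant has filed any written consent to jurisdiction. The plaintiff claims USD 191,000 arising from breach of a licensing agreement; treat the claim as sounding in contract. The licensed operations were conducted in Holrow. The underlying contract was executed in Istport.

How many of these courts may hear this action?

1

The Civil Court of Rhodora:
  (a) The claim is a contract claim, not a property claim, which satisfies one of the alternatives. Met.
  (b) The claim is a contract claim, not a tort claim. Not met.
  (c) The plaintiff resides in Varrow, which is not Rhodora. Met.
  (d) The defendant resides in Varrow, not Rhodora. But the amount in controversy is 191,000 dollars, which meets the 182,000 dollars floor, and the 'unless' clause therefore excuses the requirement. Satisfied.
  → The court lacks jurisdiction.
The Provincial Court of Rhodora:
  (a) The plaintiff resides in Varrow, which is not Rhodora — that alternative is enough. The carve-out does not apply: the operative events occurred in Holrow, not Rhodora. Satisfied.
  (b) No defendant is a corporation. The proviso rescues it, though: the amount in controversy is 191,000 dollars, which meets the $163,500 floor. Met.
  (c) The claim is a contract claim, not a consumer claim. Condition met.
  → All conditions met; jurisdiction exists.
Courts with jurisdiction: the Provincial Court of Rhodora — 1 in total.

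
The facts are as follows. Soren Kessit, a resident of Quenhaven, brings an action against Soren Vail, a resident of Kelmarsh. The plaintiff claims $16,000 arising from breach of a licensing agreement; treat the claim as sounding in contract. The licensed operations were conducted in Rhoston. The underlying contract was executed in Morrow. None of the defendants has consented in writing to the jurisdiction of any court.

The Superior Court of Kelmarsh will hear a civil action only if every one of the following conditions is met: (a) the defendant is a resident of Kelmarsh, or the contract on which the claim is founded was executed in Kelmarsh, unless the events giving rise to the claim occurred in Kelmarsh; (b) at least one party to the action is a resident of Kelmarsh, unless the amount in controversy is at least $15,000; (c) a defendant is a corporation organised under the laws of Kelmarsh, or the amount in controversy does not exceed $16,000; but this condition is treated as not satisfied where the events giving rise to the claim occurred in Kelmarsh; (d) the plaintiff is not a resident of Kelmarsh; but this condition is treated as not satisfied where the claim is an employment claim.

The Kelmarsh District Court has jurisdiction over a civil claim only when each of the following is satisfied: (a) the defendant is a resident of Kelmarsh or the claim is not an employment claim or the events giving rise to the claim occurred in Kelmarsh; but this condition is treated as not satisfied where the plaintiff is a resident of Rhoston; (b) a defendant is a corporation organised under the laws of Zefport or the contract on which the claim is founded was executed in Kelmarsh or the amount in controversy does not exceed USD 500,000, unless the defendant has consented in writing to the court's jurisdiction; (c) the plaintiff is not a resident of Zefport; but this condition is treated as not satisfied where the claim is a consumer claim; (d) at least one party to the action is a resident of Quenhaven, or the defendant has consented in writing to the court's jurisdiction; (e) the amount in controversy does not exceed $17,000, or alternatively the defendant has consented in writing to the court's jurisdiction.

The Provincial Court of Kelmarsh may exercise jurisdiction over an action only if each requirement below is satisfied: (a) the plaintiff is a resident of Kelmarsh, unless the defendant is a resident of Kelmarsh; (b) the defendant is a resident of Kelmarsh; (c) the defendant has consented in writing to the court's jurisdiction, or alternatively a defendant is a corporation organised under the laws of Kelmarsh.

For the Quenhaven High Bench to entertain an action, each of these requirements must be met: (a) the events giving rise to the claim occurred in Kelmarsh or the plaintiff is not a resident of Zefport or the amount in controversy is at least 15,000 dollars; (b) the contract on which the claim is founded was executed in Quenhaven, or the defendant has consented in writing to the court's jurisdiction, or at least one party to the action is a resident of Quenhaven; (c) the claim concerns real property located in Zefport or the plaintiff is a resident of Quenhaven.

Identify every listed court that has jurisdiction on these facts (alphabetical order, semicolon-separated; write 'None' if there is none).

the Kelmarsh District Court; the Quenhaven High Bench; the Superior Court of Kelmarsh

The Superior Court of Kelmarsh:
  (a) The defendant resides in Kelmarsh, so this disjunct is met. Condition met.
  (b) Soren Vail resides in Kelmarsh. Satisfied.
  (c) The amount in controversy is USD 16,000, within the $16,000 ceiling, so this disjunct is met. And the carve-out is inapplicable — the operative events occurred in Rhoston, not Kelmarsh. Condition met.
  (d) The plaintiff resides in Quenhaven, which is not Kelmarsh. The exception is not triggered, since the claim is a contract claim, not an employment claim. Condition met.
  → Jurisdiction lies.
The Kelmarsh District Court:
  (a) The defendant resides in Kelmarsh — that alternative is enough. The exception is not triggered, since the plaintiff resides in Quenhaven, not Rhoston. Satisfied.
  (b) The amount in controversy is $16,000, within the USD 500,000 ceiling, so one alternative holds. Condition met.
  (c) The plaintiff resides in Quenhaven, which is not Zefport. And the carve-out is inapplicable — the claim is a contract claim, not a consumer claim. Satisfied.
  (d) Soren Kessit resides in Quenhaven — that alternative is enough. Met.
  (e) The amount in controversy is USD 16,000, within the $17,000 ceiling, so this disjunct is met. Satisfied.
  → Jurisdiction lies.
The Provincial Court of Kelmarsh:
  (a) The plaintiff resides in Quenhaven, not Kelmarsh. The proviso rescues it, though: the defendant resides in Kelmarsh. Satisfied.
  (b) The defendant resides in Kelmarsh. Condition met.
  (c) No such written consent has been filed; no defendant is a corporation — every alternative fails. Not met.
  → Not every requirement is met — no jurisdiction.
The Quenhaven High Bench:
  (a) The plaintiff resides in Quenhaven, which is not Zefport, which satisfies one of the alternatives. Satisfied.
  (b) Soren Kessit resides in Quenhaven, so this disjunct is met. Met.
  (c) The plaintiff resides in Quenhaven, which satisfies one of the alternatives. Met.
  → The court has jurisdiction.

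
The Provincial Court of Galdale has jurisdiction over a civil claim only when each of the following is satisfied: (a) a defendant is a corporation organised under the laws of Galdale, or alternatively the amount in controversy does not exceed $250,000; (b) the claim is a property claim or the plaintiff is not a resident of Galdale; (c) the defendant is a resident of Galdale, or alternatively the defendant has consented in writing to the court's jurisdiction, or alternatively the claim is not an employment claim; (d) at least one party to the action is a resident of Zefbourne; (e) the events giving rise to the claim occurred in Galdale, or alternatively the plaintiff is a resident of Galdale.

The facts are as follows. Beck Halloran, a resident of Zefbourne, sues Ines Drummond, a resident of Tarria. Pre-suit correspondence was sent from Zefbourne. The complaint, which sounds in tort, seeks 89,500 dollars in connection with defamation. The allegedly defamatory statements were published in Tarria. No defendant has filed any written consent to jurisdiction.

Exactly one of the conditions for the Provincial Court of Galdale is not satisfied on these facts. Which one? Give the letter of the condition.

The Provincial Court of Galdale:
  (a) The amount in controversy is $89,500, within the $250,000 ceiling, so this disjunct is met. Satisfied.
  (b) The plaintiff resides in Zefbourne, which is not Galdale — that alternative is enough. Met.
  (c) The claim is a tort claim, not an employment claim, which satisfies one of the alternatives. Met.
  (d) Beck Halloran resides in Zefbourne. Met.
  (e) The operative events occurred in Tarria, not Galdale; the plaintiff resides in Zefbourne, not Galdale — every alternative fails. Not met.
Only condition (e) fails.

(e)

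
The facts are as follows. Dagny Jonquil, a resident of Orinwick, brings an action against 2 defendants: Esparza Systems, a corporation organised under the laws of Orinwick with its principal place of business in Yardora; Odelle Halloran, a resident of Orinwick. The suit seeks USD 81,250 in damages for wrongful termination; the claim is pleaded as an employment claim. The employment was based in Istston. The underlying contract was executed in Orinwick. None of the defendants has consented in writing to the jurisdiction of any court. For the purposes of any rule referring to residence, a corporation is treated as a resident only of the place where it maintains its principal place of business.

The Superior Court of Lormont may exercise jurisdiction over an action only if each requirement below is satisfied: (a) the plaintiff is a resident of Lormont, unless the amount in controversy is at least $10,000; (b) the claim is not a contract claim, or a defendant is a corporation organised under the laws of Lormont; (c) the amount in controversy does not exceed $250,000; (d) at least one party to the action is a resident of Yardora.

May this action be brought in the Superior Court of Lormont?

The Superior Court of Lormont:
  (a) The plaintiff resides in Orinwick, not Lormont. The proviso rescues it, though: the amount in controversy is USD 81,250, which meets the $10,000 floor. Satisfied.
  (b) The claim is an employment claim, not a contract claim — that alternative is enough. Condition met.
  (c) The amount in controversy is USD 81,250, within the USD 250,000 ceiling. Satisfied.
  (d) Esparza Systems resides in Yardora. Satisfied.
  → Jurisdiction lies.

Yes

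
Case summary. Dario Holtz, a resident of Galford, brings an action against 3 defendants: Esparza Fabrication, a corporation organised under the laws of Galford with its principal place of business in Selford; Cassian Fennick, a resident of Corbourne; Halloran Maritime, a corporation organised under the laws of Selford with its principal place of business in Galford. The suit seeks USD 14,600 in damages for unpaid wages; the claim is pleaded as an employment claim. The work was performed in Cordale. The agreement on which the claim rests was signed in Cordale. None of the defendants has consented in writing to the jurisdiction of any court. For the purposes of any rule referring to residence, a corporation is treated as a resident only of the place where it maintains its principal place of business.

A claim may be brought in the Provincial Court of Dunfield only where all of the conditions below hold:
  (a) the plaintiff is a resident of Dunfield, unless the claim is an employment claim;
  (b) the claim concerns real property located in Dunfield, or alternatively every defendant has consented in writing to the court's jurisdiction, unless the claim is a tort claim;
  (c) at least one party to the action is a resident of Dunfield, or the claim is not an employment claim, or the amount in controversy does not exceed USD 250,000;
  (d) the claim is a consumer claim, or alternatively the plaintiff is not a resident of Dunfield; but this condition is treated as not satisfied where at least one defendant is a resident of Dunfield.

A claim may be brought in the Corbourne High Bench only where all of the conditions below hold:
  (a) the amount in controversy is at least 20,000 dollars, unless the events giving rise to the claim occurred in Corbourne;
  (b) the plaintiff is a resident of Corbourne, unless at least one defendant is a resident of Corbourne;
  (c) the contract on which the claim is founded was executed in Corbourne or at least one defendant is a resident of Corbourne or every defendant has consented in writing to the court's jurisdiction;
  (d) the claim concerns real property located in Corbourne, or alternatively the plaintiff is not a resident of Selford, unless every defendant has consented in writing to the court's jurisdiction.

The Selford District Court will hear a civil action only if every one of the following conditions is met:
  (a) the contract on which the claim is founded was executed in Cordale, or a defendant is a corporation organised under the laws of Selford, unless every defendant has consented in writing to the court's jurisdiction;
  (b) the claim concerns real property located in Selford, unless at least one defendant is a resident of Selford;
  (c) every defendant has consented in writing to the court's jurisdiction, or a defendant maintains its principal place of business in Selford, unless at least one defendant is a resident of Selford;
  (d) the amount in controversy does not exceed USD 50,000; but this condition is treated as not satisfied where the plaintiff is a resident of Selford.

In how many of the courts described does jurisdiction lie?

1

The Provincial Court of Dunfield:
  (a) The plaintiff resides in Galford, not Dunfield. But the claim is an employment claim, and the 'unless' clause therefore excuses the requirement. Met.
  (b) The claim does not concern real property; no such written consent has been filed — no alternative holds. The proviso offers no rescue either, since the claim is an employment claim, not a tort claim. Condition not met.
  (c) The amount in controversy is 14,600 dollars, within the $250,000 ceiling, so this disjunct is met. Satisfied.
  (d) The plaintiff resides in Galford, which is not Dunfield — that alternative is enough. And the carve-out is inapplicable — no defendant resides in Dunfield (they reside in Selford, Corbourne, Galford). Met.
  → The court lacks jurisdiction.
The Corbourne High Bench:
  (a) The amount in controversy is 14,600 dollars, below the USD 20,000 floor. The proviso offers no rescue either, since the operative events occurred in Cordale, not Corbourne. Not met.
  (b) The plaintiff resides in Galford, not Corbourne. However, Cassian Fennick resides in Corbourne, so the 'unless' proviso supplies this condition. Met.
  (c) Cassian Fennick resides in Corbourne, so one alternative holds. Satisfied.
  (d) The plaintiff resides in Galford, which is not Selford, so one alternative holds. Met.
  → At least one condition fails; no jurisdiction.
The Selford District Court:
  (a) The contract was executed in Cordale, which satisfies one of the alternatives. Met.
  (b) The claim does not concern real property. But Esparza Fabrication resides in Selford, and the 'unless' clause therefore excuses the requirement. Met.
  (c) Esparza Fabrication has its principal place of business in Selford, so one alternative holds. Condition met.
  (d) The amount in controversy is 14,600 dollars, within the USD 50,000 ceiling. The exception is not triggered, since the plaintiff resides in Galford, not Selford. Satisfied.
  → All conditions met; jurisdiction exists.
Courts with jurisdiction: the Selford District Court — 1 in total.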